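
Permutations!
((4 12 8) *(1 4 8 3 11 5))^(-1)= (1 5 11 3 12 4)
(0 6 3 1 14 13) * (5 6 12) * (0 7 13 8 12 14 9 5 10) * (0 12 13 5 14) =(1 9 14 8 13 7 5 6 3)(10 12) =[0, 9, 2, 1, 4, 6, 3, 5, 13, 14, 12, 11, 10, 7, 8]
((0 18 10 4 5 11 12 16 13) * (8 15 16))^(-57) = ((0 18 10 4 5 11 12 8 15 16 13))^(-57) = (0 16 8 11 4 18 13 15 12 5 10)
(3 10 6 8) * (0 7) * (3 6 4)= (0 7)(3 10 4)(6 8)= [7, 1, 2, 10, 3, 5, 8, 0, 6, 9, 4]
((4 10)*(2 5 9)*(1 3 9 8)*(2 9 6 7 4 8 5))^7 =((1 3 6 7 4 10 8))^7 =(10)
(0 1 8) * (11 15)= (0 1 8)(11 15)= [1, 8, 2, 3, 4, 5, 6, 7, 0, 9, 10, 15, 12, 13, 14, 11]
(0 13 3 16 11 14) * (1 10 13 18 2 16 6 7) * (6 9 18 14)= (0 14)(1 10 13 3 9 18 2 16 11 6 7)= [14, 10, 16, 9, 4, 5, 7, 1, 8, 18, 13, 6, 12, 3, 0, 15, 11, 17, 2]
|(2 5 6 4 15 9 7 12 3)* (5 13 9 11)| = |(2 13 9 7 12 3)(4 15 11 5 6)| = 30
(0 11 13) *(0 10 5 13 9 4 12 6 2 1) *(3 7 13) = (0 11 9 4 12 6 2 1)(3 7 13 10 5) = [11, 0, 1, 7, 12, 3, 2, 13, 8, 4, 5, 9, 6, 10]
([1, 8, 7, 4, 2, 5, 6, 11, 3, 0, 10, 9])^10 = [1, 8, 7, 4, 2, 5, 6, 11, 3, 0, 10, 9]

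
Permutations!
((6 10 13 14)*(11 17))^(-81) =((6 10 13 14)(11 17))^(-81) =(6 14 13 10)(11 17)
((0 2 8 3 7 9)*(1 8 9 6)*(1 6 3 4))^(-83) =((0 2 9)(1 8 4)(3 7))^(-83) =(0 2 9)(1 8 4)(3 7)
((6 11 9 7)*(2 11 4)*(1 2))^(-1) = (1 4 6 7 9 11 2)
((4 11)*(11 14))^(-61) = ((4 14 11))^(-61) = (4 11 14)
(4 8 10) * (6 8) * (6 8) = [0, 1, 2, 3, 8, 5, 6, 7, 10, 9, 4] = (4 8 10)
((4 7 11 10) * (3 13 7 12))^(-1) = ((3 13 7 11 10 4 12))^(-1) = (3 12 4 10 11 7 13)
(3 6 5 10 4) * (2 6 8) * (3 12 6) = (2 3 8)(4 12 6 5 10) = [0, 1, 3, 8, 12, 10, 5, 7, 2, 9, 4, 11, 6]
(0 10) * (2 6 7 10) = [2, 1, 6, 3, 4, 5, 7, 10, 8, 9, 0] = (0 2 6 7 10)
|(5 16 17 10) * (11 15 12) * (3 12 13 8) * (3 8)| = 20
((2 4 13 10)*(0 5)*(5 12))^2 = ((0 12 5)(2 4 13 10))^2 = (0 5 12)(2 13)(4 10)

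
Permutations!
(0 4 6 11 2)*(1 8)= [4, 8, 0, 3, 6, 5, 11, 7, 1, 9, 10, 2]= (0 4 6 11 2)(1 8)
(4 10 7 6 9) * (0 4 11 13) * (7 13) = [4, 1, 2, 3, 10, 5, 9, 6, 8, 11, 13, 7, 12, 0] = (0 4 10 13)(6 9 11 7)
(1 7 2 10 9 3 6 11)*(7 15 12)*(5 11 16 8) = (1 15 12 7 2 10 9 3 6 16 8 5 11) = [0, 15, 10, 6, 4, 11, 16, 2, 5, 3, 9, 1, 7, 13, 14, 12, 8]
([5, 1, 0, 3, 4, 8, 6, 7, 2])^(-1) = [2, 1, 8, 3, 4, 0, 6, 7, 5]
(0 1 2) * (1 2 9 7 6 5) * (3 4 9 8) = [2, 8, 0, 4, 9, 1, 5, 6, 3, 7] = (0 2)(1 8 3 4 9 7 6 5)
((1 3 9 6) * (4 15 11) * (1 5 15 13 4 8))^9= (1 3 9 6 5 15 11 8)(4 13)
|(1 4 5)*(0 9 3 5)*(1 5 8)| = 6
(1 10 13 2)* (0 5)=(0 5)(1 10 13 2)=[5, 10, 1, 3, 4, 0, 6, 7, 8, 9, 13, 11, 12, 2]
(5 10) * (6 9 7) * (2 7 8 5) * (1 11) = (1 11)(2 7 6 9 8 5 10) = [0, 11, 7, 3, 4, 10, 9, 6, 5, 8, 2, 1]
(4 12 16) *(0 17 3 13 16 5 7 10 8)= (0 17 3 13 16 4 12 5 7 10 8)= [17, 1, 2, 13, 12, 7, 6, 10, 0, 9, 8, 11, 5, 16, 14, 15, 4, 3]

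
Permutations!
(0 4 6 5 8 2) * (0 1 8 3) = (0 4 6 5 3)(1 8 2) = [4, 8, 1, 0, 6, 3, 5, 7, 2]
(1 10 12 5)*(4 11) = [0, 10, 2, 3, 11, 1, 6, 7, 8, 9, 12, 4, 5] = (1 10 12 5)(4 11)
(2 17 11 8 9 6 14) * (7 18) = (2 17 11 8 9 6 14)(7 18) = [0, 1, 17, 3, 4, 5, 14, 18, 9, 6, 10, 8, 12, 13, 2, 15, 16, 11, 7]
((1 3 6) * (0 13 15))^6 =(15)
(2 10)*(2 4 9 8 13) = (2 10 4 9 8 13) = [0, 1, 10, 3, 9, 5, 6, 7, 13, 8, 4, 11, 12, 2]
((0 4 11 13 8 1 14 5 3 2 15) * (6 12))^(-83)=(0 1 15 8 2 13 3 11 5 4 14)(6 12)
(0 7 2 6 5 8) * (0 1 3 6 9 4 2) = [7, 3, 9, 6, 2, 8, 5, 0, 1, 4] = (0 7)(1 3 6 5 8)(2 9 4)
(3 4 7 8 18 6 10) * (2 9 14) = (2 9 14)(3 4 7 8 18 6 10) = [0, 1, 9, 4, 7, 5, 10, 8, 18, 14, 3, 11, 12, 13, 2, 15, 16, 17, 6]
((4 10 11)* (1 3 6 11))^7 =(1 3 6 11 4 10)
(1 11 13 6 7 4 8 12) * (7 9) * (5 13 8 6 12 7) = (1 11 8 7 4 6 9 5 13 12) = [0, 11, 2, 3, 6, 13, 9, 4, 7, 5, 10, 8, 1, 12]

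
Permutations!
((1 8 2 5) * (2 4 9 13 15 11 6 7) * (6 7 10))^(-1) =((1 8 4 9 13 15 11 7 2 5)(6 10))^(-1) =(1 5 2 7 11 15 13 9 4 8)(6 10)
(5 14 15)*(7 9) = [0, 1, 2, 3, 4, 14, 6, 9, 8, 7, 10, 11, 12, 13, 15, 5] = (5 14 15)(7 9)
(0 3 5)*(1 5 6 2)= (0 3 6 2 1 5)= [3, 5, 1, 6, 4, 0, 2]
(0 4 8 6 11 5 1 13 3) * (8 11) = [4, 13, 2, 0, 11, 1, 8, 7, 6, 9, 10, 5, 12, 3] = (0 4 11 5 1 13 3)(6 8)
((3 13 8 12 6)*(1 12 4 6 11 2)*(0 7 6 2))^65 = (0 11 12 1 2 4 8 13 3 6 7)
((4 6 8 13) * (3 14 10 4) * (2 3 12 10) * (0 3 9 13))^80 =((0 3 14 2 9 13 12 10 4 6 8))^80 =(0 2 12 6 3 9 10 8 14 13 4)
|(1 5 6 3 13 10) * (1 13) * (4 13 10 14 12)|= 4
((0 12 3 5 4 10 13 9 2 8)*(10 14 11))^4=((0 12 3 5 4 14 11 10 13 9 2 8))^4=(0 4 13)(2 3 11)(5 10 8)(9 12 14)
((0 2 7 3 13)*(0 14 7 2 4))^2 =(3 14)(7 13) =((0 4)(3 13 14 7))^2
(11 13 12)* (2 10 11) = (2 10 11 13 12) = [0, 1, 10, 3, 4, 5, 6, 7, 8, 9, 11, 13, 2, 12]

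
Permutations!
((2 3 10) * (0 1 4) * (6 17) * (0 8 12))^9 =(0 12 8 4 1)(6 17)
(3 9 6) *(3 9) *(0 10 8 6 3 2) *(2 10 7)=(0 7 2)(3 10 8 6 9)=[7, 1, 0, 10, 4, 5, 9, 2, 6, 3, 8]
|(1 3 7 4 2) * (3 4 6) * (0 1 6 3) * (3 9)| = |(0 1 4 2 6)(3 7 9)| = 15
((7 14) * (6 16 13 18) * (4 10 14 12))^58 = (4 7 10 12 14)(6 13)(16 18)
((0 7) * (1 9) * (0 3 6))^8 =((0 7 3 6)(1 9))^8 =(9)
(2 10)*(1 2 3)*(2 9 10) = (1 9 10 3) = [0, 9, 2, 1, 4, 5, 6, 7, 8, 10, 3]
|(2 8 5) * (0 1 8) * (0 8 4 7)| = 12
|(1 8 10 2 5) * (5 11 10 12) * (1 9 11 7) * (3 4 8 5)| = |(1 5 9 11 10 2 7)(3 4 8 12)| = 28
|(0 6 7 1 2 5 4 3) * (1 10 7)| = 14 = |(0 6 1 2 5 4 3)(7 10)|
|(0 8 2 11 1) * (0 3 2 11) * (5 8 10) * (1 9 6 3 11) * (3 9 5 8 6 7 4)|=12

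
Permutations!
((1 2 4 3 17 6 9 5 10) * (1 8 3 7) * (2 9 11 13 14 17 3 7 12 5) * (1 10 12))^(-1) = (1 4 2 9)(5 12)(6 17 14 13 11)(7 8 10)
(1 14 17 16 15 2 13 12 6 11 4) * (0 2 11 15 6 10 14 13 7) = (0 2 7)(1 13 12 10 14 17 16 6 15 11 4) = [2, 13, 7, 3, 1, 5, 15, 0, 8, 9, 14, 4, 10, 12, 17, 11, 6, 16]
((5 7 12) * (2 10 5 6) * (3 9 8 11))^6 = (12)(3 8)(9 11)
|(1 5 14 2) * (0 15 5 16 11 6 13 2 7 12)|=|(0 15 5 14 7 12)(1 16 11 6 13 2)|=6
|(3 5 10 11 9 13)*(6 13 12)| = 8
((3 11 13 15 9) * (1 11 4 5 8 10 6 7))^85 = ((1 11 13 15 9 3 4 5 8 10 6 7))^85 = (1 11 13 15 9 3 4 5 8 10 6 7)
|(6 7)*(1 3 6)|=|(1 3 6 7)|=4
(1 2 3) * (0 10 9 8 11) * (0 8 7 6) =[10, 2, 3, 1, 4, 5, 0, 6, 11, 7, 9, 8] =(0 10 9 7 6)(1 2 3)(8 11)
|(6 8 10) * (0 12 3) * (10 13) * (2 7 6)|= 6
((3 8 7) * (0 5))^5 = (0 5)(3 7 8)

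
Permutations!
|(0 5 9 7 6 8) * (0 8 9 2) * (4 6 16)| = |(0 5 2)(4 6 9 7 16)| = 15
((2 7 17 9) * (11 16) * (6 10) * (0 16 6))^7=(0 11 10 16 6)(2 9 17 7)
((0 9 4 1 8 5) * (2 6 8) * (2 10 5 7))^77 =((0 9 4 1 10 5)(2 6 8 7))^77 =(0 5 10 1 4 9)(2 6 8 7)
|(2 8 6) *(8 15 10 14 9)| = 7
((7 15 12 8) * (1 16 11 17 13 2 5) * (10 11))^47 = (1 5 2 13 17 11 10 16)(7 8 12 15)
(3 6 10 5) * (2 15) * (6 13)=(2 15)(3 13 6 10 5)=[0, 1, 15, 13, 4, 3, 10, 7, 8, 9, 5, 11, 12, 6, 14, 2]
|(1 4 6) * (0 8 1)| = |(0 8 1 4 6)| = 5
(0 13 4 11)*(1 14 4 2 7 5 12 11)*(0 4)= (0 13 2 7 5 12 11 4 1 14)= [13, 14, 7, 3, 1, 12, 6, 5, 8, 9, 10, 4, 11, 2, 0]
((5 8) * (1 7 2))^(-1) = (1 2 7)(5 8) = ((1 7 2)(5 8))^(-1)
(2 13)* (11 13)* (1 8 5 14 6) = (1 8 5 14 6)(2 11 13) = [0, 8, 11, 3, 4, 14, 1, 7, 5, 9, 10, 13, 12, 2, 6]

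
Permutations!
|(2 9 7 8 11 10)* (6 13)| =|(2 9 7 8 11 10)(6 13)| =6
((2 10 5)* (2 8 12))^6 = ((2 10 5 8 12))^6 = (2 10 5 8 12)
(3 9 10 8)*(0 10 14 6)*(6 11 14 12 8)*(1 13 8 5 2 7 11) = [10, 13, 7, 9, 4, 2, 0, 11, 3, 12, 6, 14, 5, 8, 1] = (0 10 6)(1 13 8 3 9 12 5 2 7 11 14)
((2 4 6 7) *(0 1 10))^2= (0 10 1)(2 6)(4 7)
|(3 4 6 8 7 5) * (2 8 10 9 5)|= |(2 8 7)(3 4 6 10 9 5)|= 6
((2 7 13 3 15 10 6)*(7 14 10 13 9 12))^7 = ((2 14 10 6)(3 15 13)(7 9 12))^7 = (2 6 10 14)(3 15 13)(7 9 12)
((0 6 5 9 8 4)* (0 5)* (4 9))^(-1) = (0 6)(4 5)(8 9) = ((0 6)(4 5)(8 9))^(-1)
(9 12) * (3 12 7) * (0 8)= (0 8)(3 12 9 7)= [8, 1, 2, 12, 4, 5, 6, 3, 0, 7, 10, 11, 9]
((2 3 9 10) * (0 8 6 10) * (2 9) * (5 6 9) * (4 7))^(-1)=(0 9 8)(2 3)(4 7)(5 10 6)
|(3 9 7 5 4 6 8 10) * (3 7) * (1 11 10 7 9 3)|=20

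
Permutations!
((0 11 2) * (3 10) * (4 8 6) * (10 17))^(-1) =((0 11 2)(3 17 10)(4 8 6))^(-1) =(0 2 11)(3 10 17)(4 6 8)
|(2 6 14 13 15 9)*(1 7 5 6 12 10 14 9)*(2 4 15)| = |(1 7 5 6 9 4 15)(2 12 10 14 13)| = 35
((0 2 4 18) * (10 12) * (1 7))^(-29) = (0 18 4 2)(1 7)(10 12)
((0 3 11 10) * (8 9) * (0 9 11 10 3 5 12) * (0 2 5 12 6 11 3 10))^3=(0 5 10 3 2 11 8 12 6 9)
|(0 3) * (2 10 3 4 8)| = 6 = |(0 4 8 2 10 3)|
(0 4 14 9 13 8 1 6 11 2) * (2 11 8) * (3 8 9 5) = (0 4 14 5 3 8 1 6 9 13 2) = [4, 6, 0, 8, 14, 3, 9, 7, 1, 13, 10, 11, 12, 2, 5]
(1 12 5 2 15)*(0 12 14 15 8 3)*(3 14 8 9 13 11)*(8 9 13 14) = (0 12 5 2 13 11 3)(1 9 14 15) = [12, 9, 13, 0, 4, 2, 6, 7, 8, 14, 10, 3, 5, 11, 15, 1]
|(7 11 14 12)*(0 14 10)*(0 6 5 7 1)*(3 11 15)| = |(0 14 12 1)(3 11 10 6 5 7 15)| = 28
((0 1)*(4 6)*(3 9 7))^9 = (9)(0 1)(4 6)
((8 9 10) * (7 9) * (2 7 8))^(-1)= ((2 7 9 10))^(-1)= (2 10 9 7)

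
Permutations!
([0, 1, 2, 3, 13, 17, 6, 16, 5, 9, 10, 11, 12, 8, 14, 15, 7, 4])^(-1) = [0, 1, 2, 3, 17, 8, 6, 16, 13, 9, 10, 11, 12, 4, 14, 15, 7, 5]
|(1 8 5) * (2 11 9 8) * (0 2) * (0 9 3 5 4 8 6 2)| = 14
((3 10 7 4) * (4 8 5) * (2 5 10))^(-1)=(2 3 4 5)(7 10 8)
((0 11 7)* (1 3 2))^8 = ((0 11 7)(1 3 2))^8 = (0 7 11)(1 2 3)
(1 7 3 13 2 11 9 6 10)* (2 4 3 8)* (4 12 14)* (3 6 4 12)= (1 7 8 2 11 9 4 6 10)(3 13)(12 14)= [0, 7, 11, 13, 6, 5, 10, 8, 2, 4, 1, 9, 14, 3, 12]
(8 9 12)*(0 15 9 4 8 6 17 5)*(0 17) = (0 15 9 12 6)(4 8)(5 17) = [15, 1, 2, 3, 8, 17, 0, 7, 4, 12, 10, 11, 6, 13, 14, 9, 16, 5]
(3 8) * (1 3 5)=(1 3 8 5)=[0, 3, 2, 8, 4, 1, 6, 7, 5]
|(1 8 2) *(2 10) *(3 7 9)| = |(1 8 10 2)(3 7 9)| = 12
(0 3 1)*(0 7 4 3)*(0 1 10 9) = [1, 7, 2, 10, 3, 5, 6, 4, 8, 0, 9] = (0 1 7 4 3 10 9)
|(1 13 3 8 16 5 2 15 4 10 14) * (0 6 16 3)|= 22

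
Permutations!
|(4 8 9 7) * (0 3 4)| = 6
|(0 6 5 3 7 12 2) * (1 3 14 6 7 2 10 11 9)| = |(0 7 12 10 11 9 1 3 2)(5 14 6)| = 9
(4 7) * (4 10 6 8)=(4 7 10 6 8)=[0, 1, 2, 3, 7, 5, 8, 10, 4, 9, 6]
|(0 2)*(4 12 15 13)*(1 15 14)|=|(0 2)(1 15 13 4 12 14)|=6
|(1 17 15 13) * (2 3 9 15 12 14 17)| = |(1 2 3 9 15 13)(12 14 17)| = 6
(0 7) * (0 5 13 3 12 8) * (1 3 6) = [7, 3, 2, 12, 4, 13, 1, 5, 0, 9, 10, 11, 8, 6] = (0 7 5 13 6 1 3 12 8)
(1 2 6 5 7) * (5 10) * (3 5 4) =(1 2 6 10 4 3 5 7) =[0, 2, 6, 5, 3, 7, 10, 1, 8, 9, 4]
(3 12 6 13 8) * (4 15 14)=(3 12 6 13 8)(4 15 14)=[0, 1, 2, 12, 15, 5, 13, 7, 3, 9, 10, 11, 6, 8, 4, 14]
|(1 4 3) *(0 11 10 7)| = 12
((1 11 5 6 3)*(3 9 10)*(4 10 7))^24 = (1 4 6)(3 7 5)(9 11 10)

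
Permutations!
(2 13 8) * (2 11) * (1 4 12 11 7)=(1 4 12 11 2 13 8 7)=[0, 4, 13, 3, 12, 5, 6, 1, 7, 9, 10, 2, 11, 8]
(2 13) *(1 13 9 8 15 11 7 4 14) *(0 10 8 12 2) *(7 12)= (0 10 8 15 11 12 2 9 7 4 14 1 13)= [10, 13, 9, 3, 14, 5, 6, 4, 15, 7, 8, 12, 2, 0, 1, 11]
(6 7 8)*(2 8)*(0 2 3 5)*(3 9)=(0 2 8 6 7 9 3 5)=[2, 1, 8, 5, 4, 0, 7, 9, 6, 3]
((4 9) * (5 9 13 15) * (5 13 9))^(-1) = ((4 9)(13 15))^(-1) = (4 9)(13 15)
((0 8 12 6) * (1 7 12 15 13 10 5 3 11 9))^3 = ((0 8 15 13 10 5 3 11 9 1 7 12 6))^3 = (0 13 3 1 6 15 5 9 12 8 10 11 7)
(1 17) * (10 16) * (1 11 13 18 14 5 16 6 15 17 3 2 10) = (1 3 2 10 6 15 17 11 13 18 14 5 16) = [0, 3, 10, 2, 4, 16, 15, 7, 8, 9, 6, 13, 12, 18, 5, 17, 1, 11, 14]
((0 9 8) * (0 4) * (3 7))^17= (0 9 8 4)(3 7)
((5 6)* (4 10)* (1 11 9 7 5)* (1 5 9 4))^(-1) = ((1 11 4 10)(5 6)(7 9))^(-1) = (1 10 4 11)(5 6)(7 9)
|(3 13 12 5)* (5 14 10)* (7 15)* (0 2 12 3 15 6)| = 18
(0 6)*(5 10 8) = (0 6)(5 10 8) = [6, 1, 2, 3, 4, 10, 0, 7, 5, 9, 8]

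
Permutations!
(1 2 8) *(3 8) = (1 2 3 8) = [0, 2, 3, 8, 4, 5, 6, 7, 1]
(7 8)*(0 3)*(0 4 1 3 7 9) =(0 7 8 9)(1 3 4) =[7, 3, 2, 4, 1, 5, 6, 8, 9, 0]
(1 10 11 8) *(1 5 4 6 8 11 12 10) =(4 6 8 5)(10 12) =[0, 1, 2, 3, 6, 4, 8, 7, 5, 9, 12, 11, 10]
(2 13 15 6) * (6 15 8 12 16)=(2 13 8 12 16 6)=[0, 1, 13, 3, 4, 5, 2, 7, 12, 9, 10, 11, 16, 8, 14, 15, 6]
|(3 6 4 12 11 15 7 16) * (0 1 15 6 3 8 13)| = 28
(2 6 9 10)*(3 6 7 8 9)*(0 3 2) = (0 3 6 2 7 8 9 10) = [3, 1, 7, 6, 4, 5, 2, 8, 9, 10, 0]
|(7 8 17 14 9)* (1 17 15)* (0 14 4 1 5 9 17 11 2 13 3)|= 45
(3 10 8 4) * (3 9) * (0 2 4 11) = (0 2 4 9 3 10 8 11) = [2, 1, 4, 10, 9, 5, 6, 7, 11, 3, 8, 0]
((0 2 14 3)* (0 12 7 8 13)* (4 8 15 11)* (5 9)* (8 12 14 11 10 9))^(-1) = (0 13 8 5 9 10 15 7 12 4 11 2)(3 14)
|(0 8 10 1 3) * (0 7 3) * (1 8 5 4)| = |(0 5 4 1)(3 7)(8 10)| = 4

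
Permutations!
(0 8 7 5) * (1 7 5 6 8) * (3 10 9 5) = (0 1 7 6 8 3 10 9 5) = [1, 7, 2, 10, 4, 0, 8, 6, 3, 5, 9]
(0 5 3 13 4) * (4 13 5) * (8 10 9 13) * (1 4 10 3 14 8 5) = [10, 4, 2, 1, 0, 14, 6, 7, 3, 13, 9, 11, 12, 5, 8] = (0 10 9 13 5 14 8 3 1 4)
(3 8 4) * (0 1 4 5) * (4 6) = [1, 6, 2, 8, 3, 0, 4, 7, 5] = (0 1 6 4 3 8 5)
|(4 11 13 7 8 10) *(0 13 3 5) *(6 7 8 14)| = |(0 13 8 10 4 11 3 5)(6 7 14)| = 24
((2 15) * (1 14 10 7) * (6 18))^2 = (18)(1 10)(7 14)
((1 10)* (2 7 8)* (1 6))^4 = (1 10 6)(2 7 8)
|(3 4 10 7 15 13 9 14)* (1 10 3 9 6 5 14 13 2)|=10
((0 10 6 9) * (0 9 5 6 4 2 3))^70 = ((0 10 4 2 3)(5 6))^70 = (10)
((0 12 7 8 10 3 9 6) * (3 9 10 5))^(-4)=((0 12 7 8 5 3 10 9 6))^(-4)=(0 3 12 10 7 9 8 6 5)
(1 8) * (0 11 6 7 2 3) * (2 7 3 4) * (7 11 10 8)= [10, 7, 4, 0, 2, 5, 3, 11, 1, 9, 8, 6]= (0 10 8 1 7 11 6 3)(2 4)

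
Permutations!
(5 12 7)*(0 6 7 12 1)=(12)(0 6 7 5 1)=[6, 0, 2, 3, 4, 1, 7, 5, 8, 9, 10, 11, 12]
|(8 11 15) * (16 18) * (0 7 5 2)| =12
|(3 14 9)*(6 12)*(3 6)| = 5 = |(3 14 9 6 12)|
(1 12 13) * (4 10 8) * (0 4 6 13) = [4, 12, 2, 3, 10, 5, 13, 7, 6, 9, 8, 11, 0, 1] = (0 4 10 8 6 13 1 12)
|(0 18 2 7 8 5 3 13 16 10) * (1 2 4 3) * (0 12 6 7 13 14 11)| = |(0 18 4 3 14 11)(1 2 13 16 10 12 6 7 8 5)| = 30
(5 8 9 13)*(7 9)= (5 8 7 9 13)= [0, 1, 2, 3, 4, 8, 6, 9, 7, 13, 10, 11, 12, 5]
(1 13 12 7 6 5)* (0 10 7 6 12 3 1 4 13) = (0 10 7 12 6 5 4 13 3 1) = [10, 0, 2, 1, 13, 4, 5, 12, 8, 9, 7, 11, 6, 3]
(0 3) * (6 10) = (0 3)(6 10) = [3, 1, 2, 0, 4, 5, 10, 7, 8, 9, 6]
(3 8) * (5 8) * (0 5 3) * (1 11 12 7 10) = (0 5 8)(1 11 12 7 10) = [5, 11, 2, 3, 4, 8, 6, 10, 0, 9, 1, 12, 7]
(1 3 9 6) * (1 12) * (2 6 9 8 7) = (1 3 8 7 2 6 12) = [0, 3, 6, 8, 4, 5, 12, 2, 7, 9, 10, 11, 1]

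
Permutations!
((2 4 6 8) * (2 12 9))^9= (2 8)(4 12)(6 9)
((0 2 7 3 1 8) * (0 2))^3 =((1 8 2 7 3))^3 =(1 7 8 3 2)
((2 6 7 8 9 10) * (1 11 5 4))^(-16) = (11)(2 7 9)(6 8 10)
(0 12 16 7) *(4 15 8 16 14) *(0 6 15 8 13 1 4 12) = (1 4 8 16 7 6 15 13)(12 14) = [0, 4, 2, 3, 8, 5, 15, 6, 16, 9, 10, 11, 14, 1, 12, 13, 7]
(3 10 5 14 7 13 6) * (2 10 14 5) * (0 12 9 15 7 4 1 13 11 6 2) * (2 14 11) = (0 12 9 15 7 2 10)(1 13 14 4)(3 11 6) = [12, 13, 10, 11, 1, 5, 3, 2, 8, 15, 0, 6, 9, 14, 4, 7]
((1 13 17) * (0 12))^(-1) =((0 12)(1 13 17))^(-1) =(0 12)(1 17 13)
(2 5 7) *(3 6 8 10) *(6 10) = (2 5 7)(3 10)(6 8) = [0, 1, 5, 10, 4, 7, 8, 2, 6, 9, 3]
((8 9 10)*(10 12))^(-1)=((8 9 12 10))^(-1)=(8 10 12 9)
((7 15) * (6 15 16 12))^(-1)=((6 15 7 16 12))^(-1)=(6 12 16 7 15)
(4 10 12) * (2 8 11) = (2 8 11)(4 10 12) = [0, 1, 8, 3, 10, 5, 6, 7, 11, 9, 12, 2, 4]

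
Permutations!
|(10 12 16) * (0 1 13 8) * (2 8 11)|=6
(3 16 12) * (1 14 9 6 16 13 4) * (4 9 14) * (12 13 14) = (1 4)(3 14 12)(6 16 13 9) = [0, 4, 2, 14, 1, 5, 16, 7, 8, 6, 10, 11, 3, 9, 12, 15, 13]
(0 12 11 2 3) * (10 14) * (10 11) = [12, 1, 3, 0, 4, 5, 6, 7, 8, 9, 14, 2, 10, 13, 11] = (0 12 10 14 11 2 3)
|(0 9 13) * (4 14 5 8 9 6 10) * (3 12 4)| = 11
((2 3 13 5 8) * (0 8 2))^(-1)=(0 8)(2 5 13 3)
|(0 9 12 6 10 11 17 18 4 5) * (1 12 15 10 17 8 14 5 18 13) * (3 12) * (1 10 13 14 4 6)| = |(0 9 15 13 10 11 8 4 18 6 17 14 5)(1 3 12)| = 39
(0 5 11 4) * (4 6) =(0 5 11 6 4) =[5, 1, 2, 3, 0, 11, 4, 7, 8, 9, 10, 6]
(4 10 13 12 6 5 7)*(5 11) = (4 10 13 12 6 11 5 7) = [0, 1, 2, 3, 10, 7, 11, 4, 8, 9, 13, 5, 6, 12]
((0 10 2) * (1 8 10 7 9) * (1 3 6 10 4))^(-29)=((0 7 9 3 6 10 2)(1 8 4))^(-29)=(0 2 10 6 3 9 7)(1 8 4)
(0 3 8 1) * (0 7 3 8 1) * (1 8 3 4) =(0 3 8)(1 7 4) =[3, 7, 2, 8, 1, 5, 6, 4, 0]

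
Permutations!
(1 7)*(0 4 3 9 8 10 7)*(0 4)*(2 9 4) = (1 2 9 8 10 7)(3 4) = [0, 2, 9, 4, 3, 5, 6, 1, 10, 8, 7]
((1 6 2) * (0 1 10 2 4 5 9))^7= ((0 1 6 4 5 9)(2 10))^7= (0 1 6 4 5 9)(2 10)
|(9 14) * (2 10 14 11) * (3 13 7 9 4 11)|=20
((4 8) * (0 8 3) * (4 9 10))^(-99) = (0 10)(3 9)(4 8) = ((0 8 9 10 4 3))^(-99)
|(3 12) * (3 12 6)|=2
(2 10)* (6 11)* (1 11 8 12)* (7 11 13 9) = (1 13 9 7 11 6 8 12)(2 10) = [0, 13, 10, 3, 4, 5, 8, 11, 12, 7, 2, 6, 1, 9]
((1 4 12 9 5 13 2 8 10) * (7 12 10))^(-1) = (1 10 4)(2 13 5 9 12 7 8)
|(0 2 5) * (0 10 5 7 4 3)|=10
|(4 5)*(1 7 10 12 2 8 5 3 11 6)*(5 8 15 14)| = |(1 7 10 12 2 15 14 5 4 3 11 6)| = 12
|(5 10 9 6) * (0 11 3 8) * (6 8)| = 8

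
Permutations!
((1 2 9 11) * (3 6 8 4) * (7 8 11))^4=(1 8 11 7 6 9 3 2 4)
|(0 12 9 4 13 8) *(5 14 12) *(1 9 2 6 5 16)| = |(0 16 1 9 4 13 8)(2 6 5 14 12)| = 35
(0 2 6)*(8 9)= [2, 1, 6, 3, 4, 5, 0, 7, 9, 8]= (0 2 6)(8 9)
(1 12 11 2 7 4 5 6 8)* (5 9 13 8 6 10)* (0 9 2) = [9, 12, 7, 3, 2, 10, 6, 4, 1, 13, 5, 0, 11, 8] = (0 9 13 8 1 12 11)(2 7 4)(5 10)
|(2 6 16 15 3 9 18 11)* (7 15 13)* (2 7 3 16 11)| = |(2 6 11 7 15 16 13 3 9 18)| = 10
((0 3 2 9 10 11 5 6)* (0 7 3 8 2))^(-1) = (0 3 7 6 5 11 10 9 2 8) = ((0 8 2 9 10 11 5 6 7 3))^(-1)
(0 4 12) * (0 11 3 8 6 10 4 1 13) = (0 1 13)(3 8 6 10 4 12 11) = [1, 13, 2, 8, 12, 5, 10, 7, 6, 9, 4, 3, 11, 0]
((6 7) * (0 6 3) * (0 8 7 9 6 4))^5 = (0 4)(3 7 8)(6 9)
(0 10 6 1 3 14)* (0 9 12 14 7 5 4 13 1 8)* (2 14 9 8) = (0 10 6 2 14 8)(1 3 7 5 4 13)(9 12) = [10, 3, 14, 7, 13, 4, 2, 5, 0, 12, 6, 11, 9, 1, 8]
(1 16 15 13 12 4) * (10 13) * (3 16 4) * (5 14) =(1 4)(3 16 15 10 13 12)(5 14) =[0, 4, 2, 16, 1, 14, 6, 7, 8, 9, 13, 11, 3, 12, 5, 10, 15]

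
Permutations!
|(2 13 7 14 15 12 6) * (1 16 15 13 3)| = |(1 16 15 12 6 2 3)(7 14 13)| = 21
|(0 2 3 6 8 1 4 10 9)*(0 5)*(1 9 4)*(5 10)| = |(0 2 3 6 8 9 10 4 5)| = 9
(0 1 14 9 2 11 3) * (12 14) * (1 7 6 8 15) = (0 7 6 8 15 1 12 14 9 2 11 3) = [7, 12, 11, 0, 4, 5, 8, 6, 15, 2, 10, 3, 14, 13, 9, 1]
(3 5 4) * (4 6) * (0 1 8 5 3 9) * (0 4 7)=(0 1 8 5 6 7)(4 9)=[1, 8, 2, 3, 9, 6, 7, 0, 5, 4]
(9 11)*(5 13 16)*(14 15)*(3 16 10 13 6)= (3 16 5 6)(9 11)(10 13)(14 15)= [0, 1, 2, 16, 4, 6, 3, 7, 8, 11, 13, 9, 12, 10, 15, 14, 5]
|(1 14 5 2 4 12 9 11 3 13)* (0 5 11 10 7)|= 40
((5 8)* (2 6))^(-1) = ((2 6)(5 8))^(-1) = (2 6)(5 8)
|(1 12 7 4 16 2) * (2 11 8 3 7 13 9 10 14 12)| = 30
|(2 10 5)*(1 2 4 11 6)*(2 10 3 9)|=6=|(1 10 5 4 11 6)(2 3 9)|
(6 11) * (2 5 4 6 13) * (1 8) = (1 8)(2 5 4 6 11 13) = [0, 8, 5, 3, 6, 4, 11, 7, 1, 9, 10, 13, 12, 2]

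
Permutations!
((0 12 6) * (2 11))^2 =(0 6 12)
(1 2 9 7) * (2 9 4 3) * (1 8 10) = (1 9 7 8 10)(2 4 3) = [0, 9, 4, 2, 3, 5, 6, 8, 10, 7, 1]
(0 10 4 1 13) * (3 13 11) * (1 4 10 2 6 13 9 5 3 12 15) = (0 2 6 13)(1 11 12 15)(3 9 5) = [2, 11, 6, 9, 4, 3, 13, 7, 8, 5, 10, 12, 15, 0, 14, 1]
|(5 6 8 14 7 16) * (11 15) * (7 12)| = |(5 6 8 14 12 7 16)(11 15)| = 14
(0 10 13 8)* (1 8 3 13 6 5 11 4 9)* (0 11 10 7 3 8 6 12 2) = (0 7 3 13 8 11 4 9 1 6 5 10 12 2) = [7, 6, 0, 13, 9, 10, 5, 3, 11, 1, 12, 4, 2, 8]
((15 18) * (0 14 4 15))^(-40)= ((0 14 4 15 18))^(-40)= (18)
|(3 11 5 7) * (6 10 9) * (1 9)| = |(1 9 6 10)(3 11 5 7)| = 4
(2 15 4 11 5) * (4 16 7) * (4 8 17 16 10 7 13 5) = [0, 1, 15, 3, 11, 2, 6, 8, 17, 9, 7, 4, 12, 5, 14, 10, 13, 16] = (2 15 10 7 8 17 16 13 5)(4 11)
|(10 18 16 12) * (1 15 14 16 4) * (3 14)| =9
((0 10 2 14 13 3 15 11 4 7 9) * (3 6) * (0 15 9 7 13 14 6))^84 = (0 3 4 2 15)(6 11 10 9 13)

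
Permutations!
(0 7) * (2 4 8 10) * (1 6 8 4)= [7, 6, 1, 3, 4, 5, 8, 0, 10, 9, 2]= (0 7)(1 6 8 10 2)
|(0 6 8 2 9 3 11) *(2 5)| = |(0 6 8 5 2 9 3 11)| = 8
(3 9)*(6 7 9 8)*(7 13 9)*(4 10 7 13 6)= [0, 1, 2, 8, 10, 5, 6, 13, 4, 3, 7, 11, 12, 9]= (3 8 4 10 7 13 9)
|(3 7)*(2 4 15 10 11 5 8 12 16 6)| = 10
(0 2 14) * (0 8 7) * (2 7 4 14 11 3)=(0 7)(2 11 3)(4 14 8)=[7, 1, 11, 2, 14, 5, 6, 0, 4, 9, 10, 3, 12, 13, 8]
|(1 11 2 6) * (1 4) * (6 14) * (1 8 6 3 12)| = |(1 11 2 14 3 12)(4 8 6)| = 6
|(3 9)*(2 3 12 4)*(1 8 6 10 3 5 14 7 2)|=8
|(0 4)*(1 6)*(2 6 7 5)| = 10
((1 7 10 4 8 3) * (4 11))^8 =(1 7 10 11 4 8 3)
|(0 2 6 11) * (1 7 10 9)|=|(0 2 6 11)(1 7 10 9)|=4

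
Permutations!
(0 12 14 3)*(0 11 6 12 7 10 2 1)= [7, 0, 1, 11, 4, 5, 12, 10, 8, 9, 2, 6, 14, 13, 3]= (0 7 10 2 1)(3 11 6 12 14)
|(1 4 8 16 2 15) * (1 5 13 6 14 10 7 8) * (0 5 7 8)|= 22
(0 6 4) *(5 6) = (0 5 6 4) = [5, 1, 2, 3, 0, 6, 4]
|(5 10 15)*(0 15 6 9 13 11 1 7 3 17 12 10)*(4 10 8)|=|(0 15 5)(1 7 3 17 12 8 4 10 6 9 13 11)|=12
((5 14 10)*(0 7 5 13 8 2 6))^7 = (0 2 13 14 7 6 8 10 5)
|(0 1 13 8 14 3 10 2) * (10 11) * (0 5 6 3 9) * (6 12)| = 42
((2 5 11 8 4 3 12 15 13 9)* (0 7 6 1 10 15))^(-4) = (0 8 9 1 12 11 13 6 3 5 15 7 4 2 10)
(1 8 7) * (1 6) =(1 8 7 6) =[0, 8, 2, 3, 4, 5, 1, 6, 7]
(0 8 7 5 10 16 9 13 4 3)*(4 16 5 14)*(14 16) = (0 8 7 16 9 13 14 4 3)(5 10) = [8, 1, 2, 0, 3, 10, 6, 16, 7, 13, 5, 11, 12, 14, 4, 15, 9]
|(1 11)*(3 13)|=|(1 11)(3 13)|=2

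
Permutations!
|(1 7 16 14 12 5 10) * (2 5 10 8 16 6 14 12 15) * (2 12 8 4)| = 42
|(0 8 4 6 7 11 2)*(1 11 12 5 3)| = |(0 8 4 6 7 12 5 3 1 11 2)| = 11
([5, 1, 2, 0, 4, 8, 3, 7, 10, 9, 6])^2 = [8, 1, 2, 5, 4, 10, 0, 7, 6, 9, 3]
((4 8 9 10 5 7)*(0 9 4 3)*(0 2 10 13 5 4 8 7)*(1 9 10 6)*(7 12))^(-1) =(0 5 13 9 1 6 2 3 7 12 4 10) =((0 10 4 12 7 3 2 6 1 9 13 5))^(-1)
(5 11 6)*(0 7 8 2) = (0 7 8 2)(5 11 6) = [7, 1, 0, 3, 4, 11, 5, 8, 2, 9, 10, 6]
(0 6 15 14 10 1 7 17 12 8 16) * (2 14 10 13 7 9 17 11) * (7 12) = [6, 9, 14, 3, 4, 5, 15, 11, 16, 17, 1, 2, 8, 12, 13, 10, 0, 7] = (0 6 15 10 1 9 17 7 11 2 14 13 12 8 16)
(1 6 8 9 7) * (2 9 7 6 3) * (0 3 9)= [3, 9, 0, 2, 4, 5, 8, 1, 7, 6]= (0 3 2)(1 9 6 8 7)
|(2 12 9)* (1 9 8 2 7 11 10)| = 15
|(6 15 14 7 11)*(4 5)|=|(4 5)(6 15 14 7 11)|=10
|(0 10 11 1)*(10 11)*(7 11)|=4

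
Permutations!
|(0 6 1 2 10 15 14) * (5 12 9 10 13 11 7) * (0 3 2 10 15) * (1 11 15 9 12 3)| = 12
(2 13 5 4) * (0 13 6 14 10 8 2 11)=[13, 1, 6, 3, 11, 4, 14, 7, 2, 9, 8, 0, 12, 5, 10]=(0 13 5 4 11)(2 6 14 10 8)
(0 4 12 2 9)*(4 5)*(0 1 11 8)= (0 5 4 12 2 9 1 11 8)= [5, 11, 9, 3, 12, 4, 6, 7, 0, 1, 10, 8, 2]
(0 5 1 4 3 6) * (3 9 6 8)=[5, 4, 2, 8, 9, 1, 0, 7, 3, 6]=(0 5 1 4 9 6)(3 8)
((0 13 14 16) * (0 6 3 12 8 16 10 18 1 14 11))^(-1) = ((0 13 11)(1 14 10 18)(3 12 8 16 6))^(-1) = (0 11 13)(1 18 10 14)(3 6 16 8 12)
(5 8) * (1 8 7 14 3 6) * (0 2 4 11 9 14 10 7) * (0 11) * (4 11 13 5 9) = [2, 8, 11, 6, 0, 13, 1, 10, 9, 14, 7, 4, 12, 5, 3] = (0 2 11 4)(1 8 9 14 3 6)(5 13)(7 10)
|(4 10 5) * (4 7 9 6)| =|(4 10 5 7 9 6)| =6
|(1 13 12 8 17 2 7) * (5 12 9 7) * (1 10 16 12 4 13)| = |(2 5 4 13 9 7 10 16 12 8 17)| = 11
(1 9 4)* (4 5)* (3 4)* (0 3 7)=(0 3 4 1 9 5 7)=[3, 9, 2, 4, 1, 7, 6, 0, 8, 5]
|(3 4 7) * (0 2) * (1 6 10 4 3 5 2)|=|(0 1 6 10 4 7 5 2)|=8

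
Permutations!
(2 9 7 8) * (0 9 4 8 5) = (0 9 7 5)(2 4 8) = [9, 1, 4, 3, 8, 0, 6, 5, 2, 7]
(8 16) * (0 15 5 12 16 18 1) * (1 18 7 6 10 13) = (18)(0 15 5 12 16 8 7 6 10 13 1) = [15, 0, 2, 3, 4, 12, 10, 6, 7, 9, 13, 11, 16, 1, 14, 5, 8, 17, 18]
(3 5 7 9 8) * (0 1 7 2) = [1, 7, 0, 5, 4, 2, 6, 9, 3, 8] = (0 1 7 9 8 3 5 2)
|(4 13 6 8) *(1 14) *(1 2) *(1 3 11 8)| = 9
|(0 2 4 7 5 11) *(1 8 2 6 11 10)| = |(0 6 11)(1 8 2 4 7 5 10)| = 21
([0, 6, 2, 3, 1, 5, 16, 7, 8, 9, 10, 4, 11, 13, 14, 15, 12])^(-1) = (1 4 11 12 16 6)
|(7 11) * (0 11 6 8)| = 5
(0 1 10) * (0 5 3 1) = (1 10 5 3) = [0, 10, 2, 1, 4, 3, 6, 7, 8, 9, 5]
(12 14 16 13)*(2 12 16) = (2 12 14)(13 16) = [0, 1, 12, 3, 4, 5, 6, 7, 8, 9, 10, 11, 14, 16, 2, 15, 13]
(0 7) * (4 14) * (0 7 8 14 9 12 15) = [8, 1, 2, 3, 9, 5, 6, 7, 14, 12, 10, 11, 15, 13, 4, 0] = (0 8 14 4 9 12 15)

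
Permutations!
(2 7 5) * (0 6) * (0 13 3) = [6, 1, 7, 0, 4, 2, 13, 5, 8, 9, 10, 11, 12, 3] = (0 6 13 3)(2 7 5)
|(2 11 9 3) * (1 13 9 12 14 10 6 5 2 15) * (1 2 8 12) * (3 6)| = 13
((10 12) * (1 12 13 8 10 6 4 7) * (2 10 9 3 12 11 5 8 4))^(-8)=(1 3 13 5 6 7 9 10 11 12 4 8 2)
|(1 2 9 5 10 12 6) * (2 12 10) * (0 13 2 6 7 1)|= |(0 13 2 9 5 6)(1 12 7)|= 6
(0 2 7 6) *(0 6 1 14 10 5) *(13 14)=(0 2 7 1 13 14 10 5)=[2, 13, 7, 3, 4, 0, 6, 1, 8, 9, 5, 11, 12, 14, 10]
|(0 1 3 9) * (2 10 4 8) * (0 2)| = 8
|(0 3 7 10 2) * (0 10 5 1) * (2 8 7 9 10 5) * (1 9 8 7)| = 20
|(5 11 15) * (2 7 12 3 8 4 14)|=21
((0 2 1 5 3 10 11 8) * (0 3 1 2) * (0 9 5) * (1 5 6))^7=(0 1 6 9)(3 8 11 10)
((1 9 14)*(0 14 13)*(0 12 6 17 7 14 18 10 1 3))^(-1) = ((0 18 10 1 9 13 12 6 17 7 14 3))^(-1) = (0 3 14 7 17 6 12 13 9 1 10 18)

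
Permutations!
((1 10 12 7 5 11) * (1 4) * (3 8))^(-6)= ((1 10 12 7 5 11 4)(3 8))^(-6)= (1 10 12 7 5 11 4)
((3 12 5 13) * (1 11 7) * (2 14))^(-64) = ((1 11 7)(2 14)(3 12 5 13))^(-64) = (14)(1 7 11)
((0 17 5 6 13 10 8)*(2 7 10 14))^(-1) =((0 17 5 6 13 14 2 7 10 8))^(-1) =(0 8 10 7 2 14 13 6 5 17)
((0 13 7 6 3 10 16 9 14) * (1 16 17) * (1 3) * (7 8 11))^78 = ((0 13 8 11 7 6 1 16 9 14)(3 10 17))^78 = (17)(0 9 1 7 8)(6 11 13 14 16)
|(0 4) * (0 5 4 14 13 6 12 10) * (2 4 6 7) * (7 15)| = 11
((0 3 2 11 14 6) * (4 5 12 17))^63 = (0 11)(2 6)(3 14)(4 17 12 5)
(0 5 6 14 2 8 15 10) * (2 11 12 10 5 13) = (0 13 2 8 15 5 6 14 11 12 10) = [13, 1, 8, 3, 4, 6, 14, 7, 15, 9, 0, 12, 10, 2, 11, 5]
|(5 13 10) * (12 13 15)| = |(5 15 12 13 10)| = 5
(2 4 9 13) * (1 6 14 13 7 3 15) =(1 6 14 13 2 4 9 7 3 15) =[0, 6, 4, 15, 9, 5, 14, 3, 8, 7, 10, 11, 12, 2, 13, 1]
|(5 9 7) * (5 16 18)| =|(5 9 7 16 18)| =5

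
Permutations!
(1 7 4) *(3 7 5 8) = (1 5 8 3 7 4) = [0, 5, 2, 7, 1, 8, 6, 4, 3]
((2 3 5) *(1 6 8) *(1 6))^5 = (2 5 3)(6 8)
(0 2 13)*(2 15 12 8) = (0 15 12 8 2 13) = [15, 1, 13, 3, 4, 5, 6, 7, 2, 9, 10, 11, 8, 0, 14, 12]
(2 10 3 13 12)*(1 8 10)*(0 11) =(0 11)(1 8 10 3 13 12 2) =[11, 8, 1, 13, 4, 5, 6, 7, 10, 9, 3, 0, 2, 12]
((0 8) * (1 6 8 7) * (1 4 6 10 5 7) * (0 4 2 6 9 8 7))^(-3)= (0 1 10 5)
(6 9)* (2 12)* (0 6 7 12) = (0 6 9 7 12 2) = [6, 1, 0, 3, 4, 5, 9, 12, 8, 7, 10, 11, 2]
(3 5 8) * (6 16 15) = (3 5 8)(6 16 15) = [0, 1, 2, 5, 4, 8, 16, 7, 3, 9, 10, 11, 12, 13, 14, 6, 15]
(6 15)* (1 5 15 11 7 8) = (1 5 15 6 11 7 8) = [0, 5, 2, 3, 4, 15, 11, 8, 1, 9, 10, 7, 12, 13, 14, 6]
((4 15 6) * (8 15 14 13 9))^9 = (4 13 8 6 14 9 15)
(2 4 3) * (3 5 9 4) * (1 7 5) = (1 7 5 9 4)(2 3) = [0, 7, 3, 2, 1, 9, 6, 5, 8, 4]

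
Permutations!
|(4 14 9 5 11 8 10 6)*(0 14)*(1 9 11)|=21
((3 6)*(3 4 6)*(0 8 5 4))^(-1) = (0 6 4 5 8)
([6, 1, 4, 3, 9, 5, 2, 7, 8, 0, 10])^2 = [2, 1, 9, 3, 0, 5, 4, 7, 8, 6, 10]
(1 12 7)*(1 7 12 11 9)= (12)(1 11 9)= [0, 11, 2, 3, 4, 5, 6, 7, 8, 1, 10, 9, 12]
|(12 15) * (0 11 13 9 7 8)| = 6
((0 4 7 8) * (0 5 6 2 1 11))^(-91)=((0 4 7 8 5 6 2 1 11))^(-91)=(0 11 1 2 6 5 8 7 4)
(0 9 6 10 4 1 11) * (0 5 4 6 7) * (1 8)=(0 9 7)(1 11 5 4 8)(6 10)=[9, 11, 2, 3, 8, 4, 10, 0, 1, 7, 6, 5]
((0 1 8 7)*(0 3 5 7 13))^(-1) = ((0 1 8 13)(3 5 7))^(-1) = (0 13 8 1)(3 7 5)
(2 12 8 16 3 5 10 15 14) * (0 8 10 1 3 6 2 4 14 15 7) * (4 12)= (0 8 16 6 2 4 14 12 10 7)(1 3 5)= [8, 3, 4, 5, 14, 1, 2, 0, 16, 9, 7, 11, 10, 13, 12, 15, 6]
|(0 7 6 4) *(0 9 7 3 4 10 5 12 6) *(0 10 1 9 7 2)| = |(0 3 4 7 10 5 12 6 1 9 2)| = 11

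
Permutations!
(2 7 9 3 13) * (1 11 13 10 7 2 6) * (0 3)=[3, 11, 2, 10, 4, 5, 1, 9, 8, 0, 7, 13, 12, 6]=(0 3 10 7 9)(1 11 13 6)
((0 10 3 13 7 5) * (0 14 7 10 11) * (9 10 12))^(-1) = (0 11)(3 10 9 12 13)(5 7 14) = ((0 11)(3 13 12 9 10)(5 14 7))^(-1)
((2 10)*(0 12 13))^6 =(13)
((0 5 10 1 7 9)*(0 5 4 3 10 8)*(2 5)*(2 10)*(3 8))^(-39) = ((0 4 8)(1 7 9 10)(2 5 3))^(-39) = (1 7 9 10)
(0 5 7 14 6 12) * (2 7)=(0 5 2 7 14 6 12)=[5, 1, 7, 3, 4, 2, 12, 14, 8, 9, 10, 11, 0, 13, 6]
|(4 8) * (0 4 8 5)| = 3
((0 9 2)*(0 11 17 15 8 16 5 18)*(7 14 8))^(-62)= (0 5 8 7 17 2)(9 18 16 14 15 11)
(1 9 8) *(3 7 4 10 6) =(1 9 8)(3 7 4 10 6) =[0, 9, 2, 7, 10, 5, 3, 4, 1, 8, 6]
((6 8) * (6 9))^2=(6 9 8)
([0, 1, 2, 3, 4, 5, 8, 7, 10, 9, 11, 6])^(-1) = (6 11 10 8)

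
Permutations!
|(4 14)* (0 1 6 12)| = |(0 1 6 12)(4 14)| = 4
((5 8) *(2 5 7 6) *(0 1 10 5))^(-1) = ((0 1 10 5 8 7 6 2))^(-1) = (0 2 6 7 8 5 10 1)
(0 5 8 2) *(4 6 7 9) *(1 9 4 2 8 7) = (0 5 7 4 6 1 9 2) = [5, 9, 0, 3, 6, 7, 1, 4, 8, 2]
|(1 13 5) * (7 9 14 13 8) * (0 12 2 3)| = |(0 12 2 3)(1 8 7 9 14 13 5)| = 28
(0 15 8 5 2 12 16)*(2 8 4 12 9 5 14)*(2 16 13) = [15, 1, 9, 3, 12, 8, 6, 7, 14, 5, 10, 11, 13, 2, 16, 4, 0] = (0 15 4 12 13 2 9 5 8 14 16)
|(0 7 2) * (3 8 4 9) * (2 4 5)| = |(0 7 4 9 3 8 5 2)| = 8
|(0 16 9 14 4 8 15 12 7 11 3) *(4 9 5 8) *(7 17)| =|(0 16 5 8 15 12 17 7 11 3)(9 14)| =10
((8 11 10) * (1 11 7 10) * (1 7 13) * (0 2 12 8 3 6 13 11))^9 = (0 13 3 7 8 2 1 6 10 11 12)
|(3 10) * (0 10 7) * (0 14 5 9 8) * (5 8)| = |(0 10 3 7 14 8)(5 9)| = 6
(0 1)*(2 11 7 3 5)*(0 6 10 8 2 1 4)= [4, 6, 11, 5, 0, 1, 10, 3, 2, 9, 8, 7]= (0 4)(1 6 10 8 2 11 7 3 5)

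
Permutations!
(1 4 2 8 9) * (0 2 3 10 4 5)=(0 2 8 9 1 5)(3 10 4)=[2, 5, 8, 10, 3, 0, 6, 7, 9, 1, 4]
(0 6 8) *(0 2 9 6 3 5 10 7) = [3, 1, 9, 5, 4, 10, 8, 0, 2, 6, 7] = (0 3 5 10 7)(2 9 6 8)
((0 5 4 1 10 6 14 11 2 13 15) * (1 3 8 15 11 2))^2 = ((0 5 4 3 8 15)(1 10 6 14 2 13 11))^2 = (0 4 8)(1 6 2 11 10 14 13)(3 15 5)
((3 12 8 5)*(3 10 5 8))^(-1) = ((3 12)(5 10))^(-1) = (3 12)(5 10)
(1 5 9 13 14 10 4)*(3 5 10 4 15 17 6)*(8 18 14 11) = (1 10 15 17 6 3 5 9 13 11 8 18 14 4) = [0, 10, 2, 5, 1, 9, 3, 7, 18, 13, 15, 8, 12, 11, 4, 17, 16, 6, 14]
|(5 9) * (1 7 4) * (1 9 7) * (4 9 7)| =|(4 7 9 5)| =4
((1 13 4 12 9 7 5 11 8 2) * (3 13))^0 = (13)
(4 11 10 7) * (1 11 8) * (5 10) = (1 11 5 10 7 4 8) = [0, 11, 2, 3, 8, 10, 6, 4, 1, 9, 7, 5]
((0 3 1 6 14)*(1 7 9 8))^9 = (0 3 7 9 8 1 6 14)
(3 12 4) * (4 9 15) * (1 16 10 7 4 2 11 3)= (1 16 10 7 4)(2 11 3 12 9 15)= [0, 16, 11, 12, 1, 5, 6, 4, 8, 15, 7, 3, 9, 13, 14, 2, 10]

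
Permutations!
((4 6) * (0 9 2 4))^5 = (9)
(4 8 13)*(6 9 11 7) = (4 8 13)(6 9 11 7) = [0, 1, 2, 3, 8, 5, 9, 6, 13, 11, 10, 7, 12, 4]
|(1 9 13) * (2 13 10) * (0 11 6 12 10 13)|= 6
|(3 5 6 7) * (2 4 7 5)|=|(2 4 7 3)(5 6)|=4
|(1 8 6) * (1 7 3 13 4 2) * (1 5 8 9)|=|(1 9)(2 5 8 6 7 3 13 4)|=8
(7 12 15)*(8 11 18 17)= (7 12 15)(8 11 18 17)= [0, 1, 2, 3, 4, 5, 6, 12, 11, 9, 10, 18, 15, 13, 14, 7, 16, 8, 17]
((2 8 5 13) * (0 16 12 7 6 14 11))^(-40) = ((0 16 12 7 6 14 11)(2 8 5 13))^(-40) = (0 12 6 11 16 7 14)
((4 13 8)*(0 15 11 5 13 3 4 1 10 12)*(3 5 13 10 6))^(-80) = ((0 15 11 13 8 1 6 3 4 5 10 12))^(-80) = (0 8 4)(1 5 15)(3 12 13)(6 10 11)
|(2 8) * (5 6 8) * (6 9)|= |(2 5 9 6 8)|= 5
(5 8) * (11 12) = (5 8)(11 12) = [0, 1, 2, 3, 4, 8, 6, 7, 5, 9, 10, 12, 11]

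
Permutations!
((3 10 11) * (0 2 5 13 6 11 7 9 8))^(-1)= (0 8 9 7 10 3 11 6 13 5 2)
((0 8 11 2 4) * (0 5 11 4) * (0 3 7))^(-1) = ((0 8 4 5 11 2 3 7))^(-1) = (0 7 3 2 11 5 4 8)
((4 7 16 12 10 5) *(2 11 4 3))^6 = (2 10 7)(3 12 4)(5 16 11)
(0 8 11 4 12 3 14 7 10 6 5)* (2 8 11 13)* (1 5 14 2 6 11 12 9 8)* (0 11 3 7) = (0 12 7 10 3 2 1 5 11 4 9 8 13 6 14) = [12, 5, 1, 2, 9, 11, 14, 10, 13, 8, 3, 4, 7, 6, 0]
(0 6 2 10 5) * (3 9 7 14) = (0 6 2 10 5)(3 9 7 14) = [6, 1, 10, 9, 4, 0, 2, 14, 8, 7, 5, 11, 12, 13, 3]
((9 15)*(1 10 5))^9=((1 10 5)(9 15))^9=(9 15)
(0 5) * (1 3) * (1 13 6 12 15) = [5, 3, 2, 13, 4, 0, 12, 7, 8, 9, 10, 11, 15, 6, 14, 1] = (0 5)(1 3 13 6 12 15)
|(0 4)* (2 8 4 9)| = |(0 9 2 8 4)| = 5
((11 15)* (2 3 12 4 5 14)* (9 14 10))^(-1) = ((2 3 12 4 5 10 9 14)(11 15))^(-1) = (2 14 9 10 5 4 12 3)(11 15)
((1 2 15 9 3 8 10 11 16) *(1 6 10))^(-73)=((1 2 15 9 3 8)(6 10 11 16))^(-73)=(1 8 3 9 15 2)(6 16 11 10)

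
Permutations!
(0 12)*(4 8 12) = [4, 1, 2, 3, 8, 5, 6, 7, 12, 9, 10, 11, 0] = (0 4 8 12)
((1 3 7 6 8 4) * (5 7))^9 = ((1 3 5 7 6 8 4))^9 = (1 5 6 4 3 7 8)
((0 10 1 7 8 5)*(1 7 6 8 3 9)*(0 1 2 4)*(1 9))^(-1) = (0 4 2 9 5 8 6 1 3 7 10)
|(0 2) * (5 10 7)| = |(0 2)(5 10 7)| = 6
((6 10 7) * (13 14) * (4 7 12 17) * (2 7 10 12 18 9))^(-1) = ((2 7 6 12 17 4 10 18 9)(13 14))^(-1) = (2 9 18 10 4 17 12 6 7)(13 14)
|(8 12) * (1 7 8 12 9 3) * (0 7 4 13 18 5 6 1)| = |(0 7 8 9 3)(1 4 13 18 5 6)| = 30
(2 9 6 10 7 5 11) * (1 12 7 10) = (1 12 7 5 11 2 9 6) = [0, 12, 9, 3, 4, 11, 1, 5, 8, 6, 10, 2, 7]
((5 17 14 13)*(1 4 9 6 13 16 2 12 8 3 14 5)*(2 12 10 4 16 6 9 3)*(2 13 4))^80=(17)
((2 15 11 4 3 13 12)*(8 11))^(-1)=(2 12 13 3 4 11 8 15)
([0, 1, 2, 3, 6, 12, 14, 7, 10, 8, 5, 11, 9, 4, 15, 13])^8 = [0, 1, 2, 3, 15, 8, 13, 7, 12, 5, 9, 11, 10, 14, 4, 6]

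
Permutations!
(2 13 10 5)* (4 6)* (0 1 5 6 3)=(0 1 5 2 13 10 6 4 3)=[1, 5, 13, 0, 3, 2, 4, 7, 8, 9, 6, 11, 12, 10]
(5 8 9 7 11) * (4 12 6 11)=(4 12 6 11 5 8 9 7)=[0, 1, 2, 3, 12, 8, 11, 4, 9, 7, 10, 5, 6]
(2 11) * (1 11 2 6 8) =(1 11 6 8) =[0, 11, 2, 3, 4, 5, 8, 7, 1, 9, 10, 6]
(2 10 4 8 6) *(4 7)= (2 10 7 4 8 6)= [0, 1, 10, 3, 8, 5, 2, 4, 6, 9, 7]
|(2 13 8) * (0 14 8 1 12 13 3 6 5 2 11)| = |(0 14 8 11)(1 12 13)(2 3 6 5)| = 12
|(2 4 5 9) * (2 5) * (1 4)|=6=|(1 4 2)(5 9)|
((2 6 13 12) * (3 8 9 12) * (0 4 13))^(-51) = (0 3 12)(2 4 8)(6 13 9)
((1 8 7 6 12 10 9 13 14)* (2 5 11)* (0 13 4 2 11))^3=((0 13 14 1 8 7 6 12 10 9 4 2 5))^3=(0 1 6 9 5 14 7 10 2 13 8 12 4)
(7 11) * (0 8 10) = (0 8 10)(7 11) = [8, 1, 2, 3, 4, 5, 6, 11, 10, 9, 0, 7]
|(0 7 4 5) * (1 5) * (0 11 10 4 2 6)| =|(0 7 2 6)(1 5 11 10 4)| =20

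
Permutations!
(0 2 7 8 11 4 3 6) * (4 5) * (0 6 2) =[0, 1, 7, 2, 3, 4, 6, 8, 11, 9, 10, 5] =(2 7 8 11 5 4 3)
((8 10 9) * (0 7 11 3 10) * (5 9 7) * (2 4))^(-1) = ((0 5 9 8)(2 4)(3 10 7 11))^(-1) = (0 8 9 5)(2 4)(3 11 7 10)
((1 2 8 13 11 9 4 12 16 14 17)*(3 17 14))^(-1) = (1 17 3 16 12 4 9 11 13 8 2)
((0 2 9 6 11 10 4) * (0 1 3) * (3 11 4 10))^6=(0 11 4 9)(1 6 2 3)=((0 2 9 6 4 1 11 3))^6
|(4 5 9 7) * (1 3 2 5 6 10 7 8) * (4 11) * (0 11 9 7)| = 35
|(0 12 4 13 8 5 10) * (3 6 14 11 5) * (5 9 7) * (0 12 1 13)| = |(0 1 13 8 3 6 14 11 9 7 5 10 12 4)| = 14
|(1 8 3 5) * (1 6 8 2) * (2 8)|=6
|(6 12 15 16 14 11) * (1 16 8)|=|(1 16 14 11 6 12 15 8)|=8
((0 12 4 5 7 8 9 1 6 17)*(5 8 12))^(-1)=((0 5 7 12 4 8 9 1 6 17))^(-1)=(0 17 6 1 9 8 4 12 7 5)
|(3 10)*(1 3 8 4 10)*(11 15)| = 6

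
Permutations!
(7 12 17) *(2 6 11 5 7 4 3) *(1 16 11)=[0, 16, 6, 2, 3, 7, 1, 12, 8, 9, 10, 5, 17, 13, 14, 15, 11, 4]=(1 16 11 5 7 12 17 4 3 2 6)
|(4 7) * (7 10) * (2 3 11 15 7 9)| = |(2 3 11 15 7 4 10 9)| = 8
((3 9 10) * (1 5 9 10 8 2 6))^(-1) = ((1 5 9 8 2 6)(3 10))^(-1) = (1 6 2 8 9 5)(3 10)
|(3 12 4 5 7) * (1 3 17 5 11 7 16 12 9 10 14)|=|(1 3 9 10 14)(4 11 7 17 5 16 12)|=35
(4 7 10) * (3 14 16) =[0, 1, 2, 14, 7, 5, 6, 10, 8, 9, 4, 11, 12, 13, 16, 15, 3] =(3 14 16)(4 7 10)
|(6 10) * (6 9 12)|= |(6 10 9 12)|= 4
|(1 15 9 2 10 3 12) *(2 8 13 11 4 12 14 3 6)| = 24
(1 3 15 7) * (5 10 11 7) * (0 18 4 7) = (0 18 4 7 1 3 15 5 10 11) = [18, 3, 2, 15, 7, 10, 6, 1, 8, 9, 11, 0, 12, 13, 14, 5, 16, 17, 4]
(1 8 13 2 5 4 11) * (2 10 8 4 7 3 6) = (1 4 11)(2 5 7 3 6)(8 13 10) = [0, 4, 5, 6, 11, 7, 2, 3, 13, 9, 8, 1, 12, 10]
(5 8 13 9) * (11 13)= (5 8 11 13 9)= [0, 1, 2, 3, 4, 8, 6, 7, 11, 5, 10, 13, 12, 9]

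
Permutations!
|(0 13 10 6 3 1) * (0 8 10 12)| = 15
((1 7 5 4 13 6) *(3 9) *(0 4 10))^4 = (0 1)(4 7)(5 13)(6 10)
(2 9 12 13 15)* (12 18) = [0, 1, 9, 3, 4, 5, 6, 7, 8, 18, 10, 11, 13, 15, 14, 2, 16, 17, 12] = (2 9 18 12 13 15)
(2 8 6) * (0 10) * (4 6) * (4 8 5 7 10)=(0 4 6 2 5 7 10)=[4, 1, 5, 3, 6, 7, 2, 10, 8, 9, 0]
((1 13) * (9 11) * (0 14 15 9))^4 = (0 11 9 15 14)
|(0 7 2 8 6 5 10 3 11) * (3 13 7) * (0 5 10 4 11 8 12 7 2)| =|(0 3 8 6 10 13 2 12 7)(4 11 5)| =9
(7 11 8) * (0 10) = [10, 1, 2, 3, 4, 5, 6, 11, 7, 9, 0, 8] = (0 10)(7 11 8)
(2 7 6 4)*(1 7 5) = (1 7 6 4 2 5) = [0, 7, 5, 3, 2, 1, 4, 6]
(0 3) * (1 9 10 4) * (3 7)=(0 7 3)(1 9 10 4)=[7, 9, 2, 0, 1, 5, 6, 3, 8, 10, 4]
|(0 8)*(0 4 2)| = 4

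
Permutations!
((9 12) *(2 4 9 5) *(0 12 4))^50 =((0 12 5 2)(4 9))^50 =(0 5)(2 12)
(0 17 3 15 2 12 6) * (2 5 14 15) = (0 17 3 2 12 6)(5 14 15) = [17, 1, 12, 2, 4, 14, 0, 7, 8, 9, 10, 11, 6, 13, 15, 5, 16, 3]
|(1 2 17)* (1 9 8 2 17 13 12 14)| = |(1 17 9 8 2 13 12 14)| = 8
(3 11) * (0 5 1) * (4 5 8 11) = [8, 0, 2, 4, 5, 1, 6, 7, 11, 9, 10, 3] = (0 8 11 3 4 5 1)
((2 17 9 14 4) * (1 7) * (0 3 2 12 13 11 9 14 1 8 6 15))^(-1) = (0 15 6 8 7 1 9 11 13 12 4 14 17 2 3) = ((0 3 2 17 14 4 12 13 11 9 1 7 8 6 15))^(-1)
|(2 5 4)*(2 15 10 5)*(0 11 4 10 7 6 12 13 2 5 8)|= 12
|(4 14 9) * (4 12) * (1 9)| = |(1 9 12 4 14)| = 5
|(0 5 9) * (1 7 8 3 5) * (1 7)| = 6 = |(0 7 8 3 5 9)|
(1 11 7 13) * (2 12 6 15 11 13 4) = (1 13)(2 12 6 15 11 7 4) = [0, 13, 12, 3, 2, 5, 15, 4, 8, 9, 10, 7, 6, 1, 14, 11]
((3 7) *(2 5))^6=((2 5)(3 7))^6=(7)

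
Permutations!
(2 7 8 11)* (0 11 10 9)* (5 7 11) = (0 5 7 8 10 9)(2 11) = [5, 1, 11, 3, 4, 7, 6, 8, 10, 0, 9, 2]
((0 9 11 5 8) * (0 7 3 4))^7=(0 4 3 7 8 5 11 9)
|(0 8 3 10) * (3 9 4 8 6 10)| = |(0 6 10)(4 8 9)| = 3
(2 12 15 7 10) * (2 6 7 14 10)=(2 12 15 14 10 6 7)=[0, 1, 12, 3, 4, 5, 7, 2, 8, 9, 6, 11, 15, 13, 10, 14]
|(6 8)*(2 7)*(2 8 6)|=|(2 7 8)|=3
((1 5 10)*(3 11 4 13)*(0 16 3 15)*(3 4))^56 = ((0 16 4 13 15)(1 5 10)(3 11))^56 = (0 16 4 13 15)(1 10 5)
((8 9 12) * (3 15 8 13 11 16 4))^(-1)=((3 15 8 9 12 13 11 16 4))^(-1)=(3 4 16 11 13 12 9 8 15)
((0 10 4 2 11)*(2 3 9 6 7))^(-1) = ((0 10 4 3 9 6 7 2 11))^(-1) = (0 11 2 7 6 9 3 4 10)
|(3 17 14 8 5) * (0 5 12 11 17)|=15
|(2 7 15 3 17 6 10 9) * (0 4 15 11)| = 11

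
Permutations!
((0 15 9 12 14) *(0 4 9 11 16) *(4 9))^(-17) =((0 15 11 16)(9 12 14))^(-17) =(0 16 11 15)(9 12 14)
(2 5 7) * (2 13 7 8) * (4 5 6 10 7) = (2 6 10 7 13 4 5 8) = [0, 1, 6, 3, 5, 8, 10, 13, 2, 9, 7, 11, 12, 4]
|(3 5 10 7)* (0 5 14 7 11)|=12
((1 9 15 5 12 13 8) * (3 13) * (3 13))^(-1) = ((1 9 15 5 12 13 8))^(-1) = (1 8 13 12 5 15 9)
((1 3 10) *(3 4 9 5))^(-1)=((1 4 9 5 3 10))^(-1)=(1 10 3 5 9 4)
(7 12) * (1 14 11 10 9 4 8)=(1 14 11 10 9 4 8)(7 12)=[0, 14, 2, 3, 8, 5, 6, 12, 1, 4, 9, 10, 7, 13, 11]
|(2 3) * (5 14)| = |(2 3)(5 14)| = 2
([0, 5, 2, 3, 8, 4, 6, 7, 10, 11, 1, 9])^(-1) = (1 10 8 4 5)(9 11)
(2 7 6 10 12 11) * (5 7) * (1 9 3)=(1 9 3)(2 5 7 6 10 12 11)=[0, 9, 5, 1, 4, 7, 10, 6, 8, 3, 12, 2, 11]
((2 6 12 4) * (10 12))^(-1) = ((2 6 10 12 4))^(-1) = (2 4 12 10 6)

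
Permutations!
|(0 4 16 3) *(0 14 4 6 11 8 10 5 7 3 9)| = 12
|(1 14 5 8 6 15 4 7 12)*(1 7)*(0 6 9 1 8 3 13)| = |(0 6 15 4 8 9 1 14 5 3 13)(7 12)| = 22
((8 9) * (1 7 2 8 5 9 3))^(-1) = ((1 7 2 8 3)(5 9))^(-1) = (1 3 8 2 7)(5 9)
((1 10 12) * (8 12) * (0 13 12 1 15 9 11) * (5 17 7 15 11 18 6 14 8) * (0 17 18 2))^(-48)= ((0 13 12 11 17 7 15 9 2)(1 10 5 18 6 14 8))^(-48)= (0 15 11)(1 10 5 18 6 14 8)(2 7 12)(9 17 13)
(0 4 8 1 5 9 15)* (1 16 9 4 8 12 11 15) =(0 8 16 9 1 5 4 12 11 15) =[8, 5, 2, 3, 12, 4, 6, 7, 16, 1, 10, 15, 11, 13, 14, 0, 9]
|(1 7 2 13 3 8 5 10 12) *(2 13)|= 8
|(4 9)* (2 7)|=|(2 7)(4 9)|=2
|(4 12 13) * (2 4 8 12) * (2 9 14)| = |(2 4 9 14)(8 12 13)| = 12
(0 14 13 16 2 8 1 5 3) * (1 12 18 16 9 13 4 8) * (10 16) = (0 14 4 8 12 18 10 16 2 1 5 3)(9 13) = [14, 5, 1, 0, 8, 3, 6, 7, 12, 13, 16, 11, 18, 9, 4, 15, 2, 17, 10]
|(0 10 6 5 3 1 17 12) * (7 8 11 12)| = |(0 10 6 5 3 1 17 7 8 11 12)| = 11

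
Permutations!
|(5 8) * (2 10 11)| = 6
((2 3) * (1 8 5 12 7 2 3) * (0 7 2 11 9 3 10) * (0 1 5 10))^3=(12)(0 9 7 3 11)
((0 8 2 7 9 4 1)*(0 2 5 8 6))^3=((0 6)(1 2 7 9 4)(5 8))^3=(0 6)(1 9 2 4 7)(5 8)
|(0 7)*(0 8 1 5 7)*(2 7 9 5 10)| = 10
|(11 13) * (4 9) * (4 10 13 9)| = 4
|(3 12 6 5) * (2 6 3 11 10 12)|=7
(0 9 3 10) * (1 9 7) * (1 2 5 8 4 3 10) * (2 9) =[7, 2, 5, 1, 3, 8, 6, 9, 4, 10, 0] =(0 7 9 10)(1 2 5 8 4 3)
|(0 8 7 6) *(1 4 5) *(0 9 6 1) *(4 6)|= 8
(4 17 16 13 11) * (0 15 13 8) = (0 15 13 11 4 17 16 8) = [15, 1, 2, 3, 17, 5, 6, 7, 0, 9, 10, 4, 12, 11, 14, 13, 8, 16]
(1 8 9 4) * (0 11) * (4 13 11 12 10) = (0 12 10 4 1 8 9 13 11) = [12, 8, 2, 3, 1, 5, 6, 7, 9, 13, 4, 0, 10, 11]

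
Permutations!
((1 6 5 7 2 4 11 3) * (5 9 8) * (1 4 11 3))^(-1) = (1 11 2 7 5 8 9 6)(3 4)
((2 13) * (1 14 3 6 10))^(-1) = ((1 14 3 6 10)(2 13))^(-1) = (1 10 6 3 14)(2 13)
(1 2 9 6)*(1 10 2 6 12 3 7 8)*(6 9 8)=[0, 9, 8, 7, 4, 5, 10, 6, 1, 12, 2, 11, 3]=(1 9 12 3 7 6 10 2 8)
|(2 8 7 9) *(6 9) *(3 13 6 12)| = |(2 8 7 12 3 13 6 9)| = 8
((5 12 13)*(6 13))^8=((5 12 6 13))^8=(13)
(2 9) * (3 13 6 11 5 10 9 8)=(2 8 3 13 6 11 5 10 9)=[0, 1, 8, 13, 4, 10, 11, 7, 3, 2, 9, 5, 12, 6]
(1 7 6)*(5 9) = (1 7 6)(5 9) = [0, 7, 2, 3, 4, 9, 1, 6, 8, 5]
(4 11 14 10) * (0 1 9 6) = (0 1 9 6)(4 11 14 10) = [1, 9, 2, 3, 11, 5, 0, 7, 8, 6, 4, 14, 12, 13, 10]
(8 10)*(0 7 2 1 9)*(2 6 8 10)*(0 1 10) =(0 7 6 8 2 10)(1 9) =[7, 9, 10, 3, 4, 5, 8, 6, 2, 1, 0]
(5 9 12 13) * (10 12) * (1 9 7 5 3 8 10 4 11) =(1 9 4 11)(3 8 10 12 13)(5 7) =[0, 9, 2, 8, 11, 7, 6, 5, 10, 4, 12, 1, 13, 3]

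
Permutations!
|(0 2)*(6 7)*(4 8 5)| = |(0 2)(4 8 5)(6 7)| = 6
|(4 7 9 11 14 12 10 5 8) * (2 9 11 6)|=|(2 9 6)(4 7 11 14 12 10 5 8)|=24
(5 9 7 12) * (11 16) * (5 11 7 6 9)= (6 9)(7 12 11 16)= [0, 1, 2, 3, 4, 5, 9, 12, 8, 6, 10, 16, 11, 13, 14, 15, 7]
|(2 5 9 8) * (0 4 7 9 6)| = 8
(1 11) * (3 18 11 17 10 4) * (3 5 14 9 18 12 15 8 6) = (1 17 10 4 5 14 9 18 11)(3 12 15 8 6) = [0, 17, 2, 12, 5, 14, 3, 7, 6, 18, 4, 1, 15, 13, 9, 8, 16, 10, 11]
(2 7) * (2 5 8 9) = (2 7 5 8 9) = [0, 1, 7, 3, 4, 8, 6, 5, 9, 2]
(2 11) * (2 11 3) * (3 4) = (11)(2 4 3) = [0, 1, 4, 2, 3, 5, 6, 7, 8, 9, 10, 11]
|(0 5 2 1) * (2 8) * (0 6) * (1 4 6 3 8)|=8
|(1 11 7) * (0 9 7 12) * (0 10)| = |(0 9 7 1 11 12 10)| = 7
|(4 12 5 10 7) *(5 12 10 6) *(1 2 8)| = |(12)(1 2 8)(4 10 7)(5 6)| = 6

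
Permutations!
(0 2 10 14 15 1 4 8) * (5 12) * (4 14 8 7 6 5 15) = (0 2 10 8)(1 14 4 7 6 5 12 15) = [2, 14, 10, 3, 7, 12, 5, 6, 0, 9, 8, 11, 15, 13, 4, 1]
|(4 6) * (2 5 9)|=6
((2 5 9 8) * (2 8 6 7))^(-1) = ((2 5 9 6 7))^(-1) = (2 7 6 9 5)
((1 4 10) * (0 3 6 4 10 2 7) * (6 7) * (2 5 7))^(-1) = (0 7 5 4 6 2 3)(1 10)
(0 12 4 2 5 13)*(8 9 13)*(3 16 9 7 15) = (0 12 4 2 5 8 7 15 3 16 9 13) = [12, 1, 5, 16, 2, 8, 6, 15, 7, 13, 10, 11, 4, 0, 14, 3, 9]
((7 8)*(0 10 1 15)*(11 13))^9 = ((0 10 1 15)(7 8)(11 13))^9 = (0 10 1 15)(7 8)(11 13)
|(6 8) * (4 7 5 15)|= |(4 7 5 15)(6 8)|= 4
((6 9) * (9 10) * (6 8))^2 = (6 9)(8 10)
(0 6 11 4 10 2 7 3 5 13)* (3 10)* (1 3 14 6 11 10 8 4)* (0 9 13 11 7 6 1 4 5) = (0 7 8 5 11 4 14 1 3)(2 6 10)(9 13) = [7, 3, 6, 0, 14, 11, 10, 8, 5, 13, 2, 4, 12, 9, 1]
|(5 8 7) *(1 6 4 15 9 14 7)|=|(1 6 4 15 9 14 7 5 8)|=9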